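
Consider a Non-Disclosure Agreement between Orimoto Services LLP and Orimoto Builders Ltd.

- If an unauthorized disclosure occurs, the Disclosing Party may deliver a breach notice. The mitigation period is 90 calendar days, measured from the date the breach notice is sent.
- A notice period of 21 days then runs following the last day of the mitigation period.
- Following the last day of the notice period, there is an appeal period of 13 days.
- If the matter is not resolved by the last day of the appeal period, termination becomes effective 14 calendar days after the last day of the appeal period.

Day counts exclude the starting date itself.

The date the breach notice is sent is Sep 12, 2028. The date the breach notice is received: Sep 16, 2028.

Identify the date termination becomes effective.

Jan 28, 2029

Adding 90 calendar days to Sep 12, 2028 gives Dec 11, 2028, which is the last day of the mitigation period.
Adding 21 calendar days to Dec 11, 2028 gives Jan 1, 2029, which is the last day of the notice period.
The last day of the appeal period: 13 calendar days after Jan 1, 2029 is Jan 14, 2029.
Adding 14 calendar days to Jan 14, 2029 gives Jan 28, 2029, which is the date termination becomes effective.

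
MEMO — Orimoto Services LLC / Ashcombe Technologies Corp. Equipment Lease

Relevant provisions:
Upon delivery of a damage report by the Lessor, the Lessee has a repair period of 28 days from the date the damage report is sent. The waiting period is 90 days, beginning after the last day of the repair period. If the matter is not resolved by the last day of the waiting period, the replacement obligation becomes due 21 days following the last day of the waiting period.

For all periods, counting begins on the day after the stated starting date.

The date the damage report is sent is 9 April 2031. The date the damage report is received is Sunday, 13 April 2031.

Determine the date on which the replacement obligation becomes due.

The last day of the repair period: 9 April 2031 + 28 days = 7 May 2031.
The last day of the waiting period: 90 calendar days after 7 May 2031 is 5 August 2031.
The date on which the replacement obligation becomes due: 21 calendar days after 5 August 2031 is 26 August 2031.

26 August 2031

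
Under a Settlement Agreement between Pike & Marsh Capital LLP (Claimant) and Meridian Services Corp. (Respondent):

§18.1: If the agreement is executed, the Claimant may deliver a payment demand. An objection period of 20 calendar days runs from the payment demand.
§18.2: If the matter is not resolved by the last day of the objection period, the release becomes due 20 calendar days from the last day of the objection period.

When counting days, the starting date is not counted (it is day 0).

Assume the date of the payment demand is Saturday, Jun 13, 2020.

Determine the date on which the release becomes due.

The last day of the objection period: 20 calendar days after Jun 13, 2020 is Jul 3, 2020.
The date on which the release becomes due: Jul 3, 2020 + 20 days = Jul 23, 2020.

Jul 23, 2020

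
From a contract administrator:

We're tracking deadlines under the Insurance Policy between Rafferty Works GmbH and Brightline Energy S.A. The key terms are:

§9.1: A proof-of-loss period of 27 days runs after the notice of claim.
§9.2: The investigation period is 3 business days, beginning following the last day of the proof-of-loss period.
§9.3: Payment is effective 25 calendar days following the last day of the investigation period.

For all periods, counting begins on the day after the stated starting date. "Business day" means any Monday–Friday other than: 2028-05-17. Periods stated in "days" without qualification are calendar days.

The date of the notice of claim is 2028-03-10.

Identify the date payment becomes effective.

The last day of the proof-of-loss period: 27 calendar days after 2028-03-10 is 2028-04-06.
From Thursday, 2028-04-06, 3 business days (Apr 7, Apr 10, Apr 11, skipping weekends) brings us to Tuesday, 2028-04-11, which is the last day of the investigation period.
The date payment becomes effective: 25 calendar days after 2028-04-11 is 2028-05-06.

2028-05-06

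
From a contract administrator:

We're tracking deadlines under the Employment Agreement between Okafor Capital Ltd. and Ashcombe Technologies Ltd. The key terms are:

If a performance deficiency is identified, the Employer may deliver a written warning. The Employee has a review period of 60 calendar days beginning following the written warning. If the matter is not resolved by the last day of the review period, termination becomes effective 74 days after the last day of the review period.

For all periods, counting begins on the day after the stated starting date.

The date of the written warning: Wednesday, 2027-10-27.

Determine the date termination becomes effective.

The last day of the review period: 2027-10-27 + 60 days = 2027-12-26.
Adding 74 calendar days to 2027-12-26 gives 2028-03-09, which is the date termination becomes effective.

2028-03-09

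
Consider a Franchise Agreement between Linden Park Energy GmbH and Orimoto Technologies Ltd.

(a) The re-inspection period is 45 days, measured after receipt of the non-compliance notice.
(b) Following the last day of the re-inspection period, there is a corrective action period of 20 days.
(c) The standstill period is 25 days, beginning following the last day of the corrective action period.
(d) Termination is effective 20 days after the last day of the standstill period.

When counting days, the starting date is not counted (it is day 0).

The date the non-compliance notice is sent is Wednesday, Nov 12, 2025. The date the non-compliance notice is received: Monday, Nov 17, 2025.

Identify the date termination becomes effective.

The last day of the re-inspection period: 45 calendar days after Nov 17, 2025 is Jan 1, 2026.
The last day of the corrective action period: Jan 1, 2026 + 20 days = Jan 21, 2026.
The last day of the standstill period: 25 calendar days after Jan 21, 2026 is Feb 15, 2026.
The date termination becomes effective: 20 calendar days after Feb 15, 2026 is Mar 7, 2026.

Mar 7, 2026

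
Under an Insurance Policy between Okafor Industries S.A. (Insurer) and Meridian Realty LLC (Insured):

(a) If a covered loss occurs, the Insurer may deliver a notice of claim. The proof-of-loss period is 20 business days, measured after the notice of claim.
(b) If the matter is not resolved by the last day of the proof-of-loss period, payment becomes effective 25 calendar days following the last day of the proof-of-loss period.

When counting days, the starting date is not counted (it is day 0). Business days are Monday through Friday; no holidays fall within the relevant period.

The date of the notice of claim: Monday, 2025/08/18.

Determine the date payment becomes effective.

2025/10/10

The last day of the proof-of-loss period: counting 20 business days from Monday, 2025/08/18 (Aug 19, Aug 20, Aug 21, Aug 22, …, Sep 11, Sep 12, Sep 15, skipping weekends) reaches Monday, 2025/09/15.
The date payment becomes effective: 25 calendar days after 2025/09/15 is 2025/10/10.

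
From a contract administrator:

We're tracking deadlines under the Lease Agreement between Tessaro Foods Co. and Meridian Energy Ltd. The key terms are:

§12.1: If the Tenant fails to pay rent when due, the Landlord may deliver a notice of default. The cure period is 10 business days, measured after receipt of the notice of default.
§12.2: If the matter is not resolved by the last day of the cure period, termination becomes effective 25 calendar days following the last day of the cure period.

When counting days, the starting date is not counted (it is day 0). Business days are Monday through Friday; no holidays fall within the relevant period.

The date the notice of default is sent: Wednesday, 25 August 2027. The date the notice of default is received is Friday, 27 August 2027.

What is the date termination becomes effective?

The last day of the cure period: counting 10 business days from Friday, 27 August 2027 (Aug 30, Aug 31, Sep 1, Sep 2, Sep 3, Sep 6, Sep 7, Sep 8, Sep 9, Sep 10, skipping weekends) reaches Friday, 10 September 2027.
Adding 25 calendar days to 10 September 2027 gives 5 October 2027, which is the date termination becomes effective.

5 October 2027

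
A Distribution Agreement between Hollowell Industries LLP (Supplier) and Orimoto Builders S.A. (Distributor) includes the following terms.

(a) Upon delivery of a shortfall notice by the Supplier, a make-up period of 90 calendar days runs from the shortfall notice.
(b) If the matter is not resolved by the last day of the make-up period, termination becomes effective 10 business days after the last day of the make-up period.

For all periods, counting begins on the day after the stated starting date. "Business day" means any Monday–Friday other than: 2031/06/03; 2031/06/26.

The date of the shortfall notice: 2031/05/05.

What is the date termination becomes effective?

2031/08/15

The last day of the make-up period: 2031/05/05 + 90 days = 2031/08/03.
From Sunday, 2031/08/03, 10 business days (Aug 4, Aug 5, Aug 6, Aug 7, Aug 8, Aug 11, Aug 12, Aug 13, Aug 14, Aug 15, skipping weekends) brings us to Friday, 2031/08/15, which is the date termination becomes effective.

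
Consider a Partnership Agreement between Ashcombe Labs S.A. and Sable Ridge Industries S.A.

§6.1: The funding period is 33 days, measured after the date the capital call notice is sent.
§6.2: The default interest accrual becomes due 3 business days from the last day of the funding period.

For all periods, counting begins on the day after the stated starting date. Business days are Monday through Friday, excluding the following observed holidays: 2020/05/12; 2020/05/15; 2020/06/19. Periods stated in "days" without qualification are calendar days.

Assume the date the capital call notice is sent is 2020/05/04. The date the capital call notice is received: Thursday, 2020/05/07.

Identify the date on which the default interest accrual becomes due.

2020/06/10

The last day of the funding period: 33 calendar days after 2020/05/04 is 2020/06/06.
From Saturday, 2020/06/06, 3 business days (Jun 8, Jun 9, Jun 10, skipping weekends) brings us to Wednesday, 2020/06/10, which is the date on which the default interest accrual becomes due.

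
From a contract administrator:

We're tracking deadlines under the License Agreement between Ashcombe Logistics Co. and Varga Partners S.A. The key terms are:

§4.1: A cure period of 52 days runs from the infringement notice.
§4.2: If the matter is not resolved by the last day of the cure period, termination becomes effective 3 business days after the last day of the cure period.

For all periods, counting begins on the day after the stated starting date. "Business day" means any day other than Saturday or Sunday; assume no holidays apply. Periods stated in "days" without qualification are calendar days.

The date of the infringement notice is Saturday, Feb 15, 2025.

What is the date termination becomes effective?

Apr 11, 2025

The last day of the cure period: Feb 15, 2025 + 52 days = Apr 8, 2025.
The date termination becomes effective: 3 business days after Tuesday, Apr 8, 2025, skipping weekends — Apr 9, Apr 10, Apr 11 — lands on Friday, Apr 11, 2025.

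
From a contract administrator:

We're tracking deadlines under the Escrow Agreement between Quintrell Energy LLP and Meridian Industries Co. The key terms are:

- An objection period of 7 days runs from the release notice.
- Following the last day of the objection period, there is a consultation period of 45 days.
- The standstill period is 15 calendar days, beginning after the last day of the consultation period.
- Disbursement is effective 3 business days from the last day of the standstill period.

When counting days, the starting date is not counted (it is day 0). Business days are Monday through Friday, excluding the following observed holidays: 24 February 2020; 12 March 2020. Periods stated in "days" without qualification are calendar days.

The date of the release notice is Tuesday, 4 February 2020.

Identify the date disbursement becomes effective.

15 April 2020

The last day of the objection period: 4 February 2020 + 7 days = 11 February 2020.
Adding 45 calendar days to 11 February 2020 gives 27 March 2020, which is the last day of the consultation period.
The last day of the standstill period: 15 calendar days after 27 March 2020 is 11 April 2020.
The date disbursement becomes effective: 3 business days after Saturday, 11 April 2020, skipping weekends — Apr 13, Apr 14, Apr 15 — lands on Wednesday, 15 April 2020.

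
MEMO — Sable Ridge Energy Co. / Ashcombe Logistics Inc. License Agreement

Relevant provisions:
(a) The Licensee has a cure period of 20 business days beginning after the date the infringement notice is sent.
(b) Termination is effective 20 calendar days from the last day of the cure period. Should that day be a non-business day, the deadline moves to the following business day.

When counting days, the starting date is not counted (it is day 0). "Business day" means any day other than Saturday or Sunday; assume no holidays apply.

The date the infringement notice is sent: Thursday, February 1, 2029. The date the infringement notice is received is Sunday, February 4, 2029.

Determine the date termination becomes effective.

March 21, 2029

From Thursday, February 1, 2029, 20 business days (Feb 2, Feb 5, Feb 6, Feb 7, …, Feb 27, Feb 28, Mar 1, skipping weekends) brings us to Thursday, March 1, 2029, which is the last day of the cure period.
The date termination becomes effective: March 1, 2029 + 20 days = March 21, 2029. March 21, 2029 is a Wednesday, so no roll-forward applies.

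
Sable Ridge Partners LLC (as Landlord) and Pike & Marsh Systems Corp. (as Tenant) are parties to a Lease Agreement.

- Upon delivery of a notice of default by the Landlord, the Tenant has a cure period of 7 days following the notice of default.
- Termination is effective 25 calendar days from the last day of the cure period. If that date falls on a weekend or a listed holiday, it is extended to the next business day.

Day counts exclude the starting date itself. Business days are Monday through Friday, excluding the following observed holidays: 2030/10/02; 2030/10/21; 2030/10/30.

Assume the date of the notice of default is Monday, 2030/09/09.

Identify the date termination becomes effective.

Adding 7 calendar days to 2030/09/09 gives 2030/09/16, which is the last day of the cure period.
The date termination becomes effective: 2030/09/16 + 25 days = 2030/10/11. 2030/10/11 is a Friday and is not a listed holiday, so no roll-forward applies.

2030/10/11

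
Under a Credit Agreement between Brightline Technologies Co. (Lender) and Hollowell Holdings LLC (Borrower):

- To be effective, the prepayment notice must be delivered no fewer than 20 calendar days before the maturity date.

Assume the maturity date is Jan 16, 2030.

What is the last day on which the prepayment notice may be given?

Counting back 20 calendar days from Jan 16, 2030 gives Dec 27, 2029.

Dec 27, 2029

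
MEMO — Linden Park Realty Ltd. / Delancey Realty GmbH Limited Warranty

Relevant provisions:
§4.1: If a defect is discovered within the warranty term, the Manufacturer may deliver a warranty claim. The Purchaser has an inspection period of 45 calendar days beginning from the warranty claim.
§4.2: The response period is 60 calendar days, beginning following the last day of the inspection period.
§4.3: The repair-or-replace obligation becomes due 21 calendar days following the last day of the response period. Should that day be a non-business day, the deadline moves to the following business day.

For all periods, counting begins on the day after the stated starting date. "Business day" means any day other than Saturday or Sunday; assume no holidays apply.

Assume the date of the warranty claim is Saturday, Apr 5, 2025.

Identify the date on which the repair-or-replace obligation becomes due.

The last day of the inspection period: 45 calendar days after Apr 5, 2025 is May 20, 2025.
The last day of the response period: 60 calendar days after May 20, 2025 is Jul 19, 2025.
Adding 21 calendar days to Jul 19, 2025 gives Aug 9, 2025, which is the date on which the repair-or-replace obligation becomes due. That falls on a Saturday, so it rolls to the next business day, Monday, Aug 11, 2025.

Aug 11, 2025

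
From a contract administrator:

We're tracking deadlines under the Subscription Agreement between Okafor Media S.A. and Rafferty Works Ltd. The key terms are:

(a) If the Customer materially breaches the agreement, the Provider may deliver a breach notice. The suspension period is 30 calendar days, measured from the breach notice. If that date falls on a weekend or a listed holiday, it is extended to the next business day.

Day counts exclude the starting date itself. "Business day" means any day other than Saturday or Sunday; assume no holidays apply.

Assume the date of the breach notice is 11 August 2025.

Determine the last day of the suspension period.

The last day of the suspension period: 11 August 2025 + 30 days = 10 September 2025. 10 September 2025 is a Wednesday, so no roll-forward applies.

10 September 2025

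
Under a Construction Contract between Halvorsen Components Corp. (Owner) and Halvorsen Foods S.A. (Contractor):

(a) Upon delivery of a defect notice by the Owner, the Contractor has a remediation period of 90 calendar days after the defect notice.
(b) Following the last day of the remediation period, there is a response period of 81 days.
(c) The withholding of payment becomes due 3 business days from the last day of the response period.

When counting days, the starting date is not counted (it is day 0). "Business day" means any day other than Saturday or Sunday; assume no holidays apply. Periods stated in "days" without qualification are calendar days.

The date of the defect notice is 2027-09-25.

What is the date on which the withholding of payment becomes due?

2028-03-17

The last day of the remediation period: 90 calendar days after 2027-09-25 is 2027-12-24.
Adding 81 calendar days to 2027-12-24 gives 2028-03-14, which is the last day of the response period.
The date on which the withholding of payment becomes due: 3 business days after Tuesday, 2028-03-14, skipping weekends — Mar 15, Mar 16, Mar 17 — lands on Friday, 2028-03-17.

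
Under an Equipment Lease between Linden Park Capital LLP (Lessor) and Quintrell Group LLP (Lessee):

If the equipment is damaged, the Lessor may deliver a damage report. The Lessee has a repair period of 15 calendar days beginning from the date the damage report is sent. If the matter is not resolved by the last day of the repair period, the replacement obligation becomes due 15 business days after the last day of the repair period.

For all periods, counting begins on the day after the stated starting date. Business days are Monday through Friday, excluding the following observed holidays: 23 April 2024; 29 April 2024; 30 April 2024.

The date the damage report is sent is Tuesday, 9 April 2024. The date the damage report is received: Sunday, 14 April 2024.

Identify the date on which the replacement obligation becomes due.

Adding 15 calendar days to 9 April 2024 gives 24 April 2024, which is the last day of the repair period.
From Wednesday, 24 April 2024, 15 business days (Apr 25, Apr 26, May 1, May 2, …, May 15, May 16, May 17, skipping weekends and the listed holidays on Apr 29, Apr 30) brings us to Friday, 17 May 2024, which is the date on which the replacement obligation becomes due.

17 May 2024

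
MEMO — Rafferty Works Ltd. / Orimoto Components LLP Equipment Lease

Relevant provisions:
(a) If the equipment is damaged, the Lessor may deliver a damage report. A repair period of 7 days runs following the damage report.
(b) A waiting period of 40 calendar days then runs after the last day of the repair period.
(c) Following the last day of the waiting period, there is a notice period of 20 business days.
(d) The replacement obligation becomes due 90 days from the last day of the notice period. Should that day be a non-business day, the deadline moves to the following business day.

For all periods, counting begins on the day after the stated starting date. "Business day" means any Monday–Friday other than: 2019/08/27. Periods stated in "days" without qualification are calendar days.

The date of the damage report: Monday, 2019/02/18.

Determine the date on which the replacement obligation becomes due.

Adding 7 calendar days to 2019/02/18 gives 2019/02/25, which is the last day of the repair period.
Adding 40 calendar days to 2019/02/25 gives 2019/04/06, which is the last day of the waiting period.
The last day of the notice period: counting 20 business days from Saturday, 2019/04/06 (Apr 8, Apr 9, Apr 10, Apr 11, …, May 1, May 2, May 3, skipping weekends) reaches Friday, 2019/05/03.
Adding 90 calendar days to 2019/05/03 gives 2019/08/01, which is the date on which the replacement obligation becomes due. 2019/08/01 is a Thursday and is not a listed holiday, so no roll-forward applies.

2019/08/01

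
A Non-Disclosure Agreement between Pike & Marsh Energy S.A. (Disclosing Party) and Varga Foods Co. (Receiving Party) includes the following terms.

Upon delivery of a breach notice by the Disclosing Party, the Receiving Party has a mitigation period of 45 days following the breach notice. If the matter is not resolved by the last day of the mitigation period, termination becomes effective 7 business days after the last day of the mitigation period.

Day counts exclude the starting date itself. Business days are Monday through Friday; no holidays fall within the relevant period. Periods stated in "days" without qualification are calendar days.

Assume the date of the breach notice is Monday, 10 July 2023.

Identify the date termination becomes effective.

4 September 2023

The last day of the mitigation period: 10 July 2023 + 45 days = 24 August 2023.
The date termination becomes effective: 7 business days after Thursday, 24 August 2023, skipping weekends — Aug 25, Aug 28, Aug 29, Aug 30, Aug 31, Sep 1, Sep 4 — lands on Monday, 4 September 2023.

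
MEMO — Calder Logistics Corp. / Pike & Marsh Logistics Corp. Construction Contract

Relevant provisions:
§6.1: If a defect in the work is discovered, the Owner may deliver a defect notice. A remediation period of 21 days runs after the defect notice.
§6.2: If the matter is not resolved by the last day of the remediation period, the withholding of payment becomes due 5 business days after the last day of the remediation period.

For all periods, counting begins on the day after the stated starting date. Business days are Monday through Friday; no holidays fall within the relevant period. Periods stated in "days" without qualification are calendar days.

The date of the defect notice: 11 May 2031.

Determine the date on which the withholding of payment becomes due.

Adding 21 calendar days to 11 May 2031 gives 1 June 2031, which is the last day of the remediation period.
From Sunday, 1 June 2031, 5 business days (Jun 2, Jun 3, Jun 4, Jun 5, Jun 6, skipping weekends) brings us to Friday, 6 June 2031, which is the date on which the withholding of payment becomes due.

6 June 2031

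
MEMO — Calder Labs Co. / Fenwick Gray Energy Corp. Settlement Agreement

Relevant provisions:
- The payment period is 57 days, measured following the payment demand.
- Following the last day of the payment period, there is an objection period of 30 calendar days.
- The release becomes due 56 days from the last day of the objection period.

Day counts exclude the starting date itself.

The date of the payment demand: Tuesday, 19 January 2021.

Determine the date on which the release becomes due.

The last day of the payment period: 57 calendar days after 19 January 2021 is 17 March 2021.
Adding 30 calendar days to 17 March 2021 gives 16 April 2021, which is the last day of the objection period.
The date on which the release becomes due: 56 calendar days after 16 April 2021 is 11 June 2021.

11 June 2021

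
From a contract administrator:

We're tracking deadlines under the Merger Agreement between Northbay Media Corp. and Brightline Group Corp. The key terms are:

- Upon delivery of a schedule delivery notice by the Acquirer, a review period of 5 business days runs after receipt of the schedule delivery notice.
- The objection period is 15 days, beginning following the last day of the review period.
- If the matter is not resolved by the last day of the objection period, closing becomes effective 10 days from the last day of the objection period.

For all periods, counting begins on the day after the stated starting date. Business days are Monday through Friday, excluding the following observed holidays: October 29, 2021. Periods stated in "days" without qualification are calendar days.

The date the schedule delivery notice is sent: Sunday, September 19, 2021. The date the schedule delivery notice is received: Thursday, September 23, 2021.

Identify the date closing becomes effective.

The last day of the review period: counting 5 business days from Thursday, September 23, 2021 (Sep 24, Sep 27, Sep 28, Sep 29, Sep 30, skipping weekends) reaches Thursday, September 30, 2021.
The last day of the objection period: September 30, 2021 + 15 days = October 15, 2021.
Adding 10 calendar days to October 15, 2021 gives October 25, 2021, which is the date closing becomes effective.

October 25, 2021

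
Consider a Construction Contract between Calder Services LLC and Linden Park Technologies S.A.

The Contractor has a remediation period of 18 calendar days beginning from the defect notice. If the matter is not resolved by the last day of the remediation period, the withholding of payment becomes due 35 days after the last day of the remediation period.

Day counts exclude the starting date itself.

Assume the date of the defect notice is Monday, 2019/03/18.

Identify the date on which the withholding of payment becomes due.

Adding 18 calendar days to 2019/03/18 gives 2019/04/05, which is the last day of the remediation period.
The date on which the withholding of payment becomes due: 35 calendar days after 2019/04/05 is 2019/05/10.

2019/05/10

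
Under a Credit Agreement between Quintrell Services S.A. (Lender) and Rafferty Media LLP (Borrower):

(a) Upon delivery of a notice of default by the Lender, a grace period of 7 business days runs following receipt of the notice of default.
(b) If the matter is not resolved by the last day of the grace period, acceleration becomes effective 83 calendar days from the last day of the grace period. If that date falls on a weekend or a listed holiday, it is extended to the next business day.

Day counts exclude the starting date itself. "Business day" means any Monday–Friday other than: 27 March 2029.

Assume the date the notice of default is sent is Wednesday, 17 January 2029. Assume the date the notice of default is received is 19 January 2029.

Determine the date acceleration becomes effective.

The last day of the grace period: 7 business days after Friday, 19 January 2029, skipping weekends — Jan 22, Jan 23, Jan 24, Jan 25, Jan 26, Jan 29, Jan 30 — lands on Tuesday, 30 January 2029.
Adding 83 calendar days to 30 January 2029 gives 23 April 2029, which is the date acceleration becomes effective. 23 April 2029 is a Monday and is not a listed holiday, so no roll-forward applies.

23 April 2029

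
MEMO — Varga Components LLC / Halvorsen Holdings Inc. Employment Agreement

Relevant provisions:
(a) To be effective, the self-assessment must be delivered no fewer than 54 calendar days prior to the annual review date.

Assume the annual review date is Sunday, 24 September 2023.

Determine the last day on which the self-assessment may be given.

24 September 2023 minus 54 days is 1 August 2023.

1 August 2023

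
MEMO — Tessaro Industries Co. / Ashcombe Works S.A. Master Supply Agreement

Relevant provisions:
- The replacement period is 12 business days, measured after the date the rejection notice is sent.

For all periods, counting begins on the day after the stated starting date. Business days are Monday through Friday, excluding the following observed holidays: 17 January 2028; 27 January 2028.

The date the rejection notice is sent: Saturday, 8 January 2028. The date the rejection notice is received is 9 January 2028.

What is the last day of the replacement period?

26 January 2028

From Saturday, 8 January 2028, 12 business days (Jan 10, Jan 11, Jan 12, Jan 13, …, Jan 24, Jan 25, Jan 26, skipping weekends and the listed holiday on Jan 17) brings us to Wednesday, 26 January 2028, which is the last day of the replacement period.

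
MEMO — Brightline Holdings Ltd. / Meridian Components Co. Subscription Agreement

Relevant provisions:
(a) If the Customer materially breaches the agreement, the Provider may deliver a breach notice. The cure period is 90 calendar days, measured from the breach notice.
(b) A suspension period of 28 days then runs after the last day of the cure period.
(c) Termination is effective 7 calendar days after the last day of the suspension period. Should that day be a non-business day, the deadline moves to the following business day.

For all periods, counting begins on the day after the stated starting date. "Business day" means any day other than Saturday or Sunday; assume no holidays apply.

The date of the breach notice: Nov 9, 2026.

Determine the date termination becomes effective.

Adding 90 calendar days to Nov 9, 2026 gives Feb 7, 2027, which is the last day of the cure period.
The last day of the suspension period: 28 calendar days after Feb 7, 2027 is Mar 7, 2027.
Adding 7 calendar days to Mar 7, 2027 gives Mar 14, 2027, which is the date termination becomes effective. That falls on a Sunday, so it rolls to the next business day, Monday, Mar 15, 2027.

Mar 15, 2027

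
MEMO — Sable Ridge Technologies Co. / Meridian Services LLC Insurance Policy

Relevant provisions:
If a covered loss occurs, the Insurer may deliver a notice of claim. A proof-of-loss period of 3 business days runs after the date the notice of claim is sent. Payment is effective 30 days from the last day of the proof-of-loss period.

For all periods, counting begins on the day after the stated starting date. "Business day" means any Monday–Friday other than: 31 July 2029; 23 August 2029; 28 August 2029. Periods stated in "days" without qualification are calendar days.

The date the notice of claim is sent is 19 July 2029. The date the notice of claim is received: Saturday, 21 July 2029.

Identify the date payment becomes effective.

The last day of the proof-of-loss period: 3 business days after Thursday, 19 July 2029, skipping weekends — Jul 20, Jul 23, Jul 24 — lands on Tuesday, 24 July 2029.
The date payment becomes effective: 24 July 2029 + 30 days = 23 August 2029.

23 August 2029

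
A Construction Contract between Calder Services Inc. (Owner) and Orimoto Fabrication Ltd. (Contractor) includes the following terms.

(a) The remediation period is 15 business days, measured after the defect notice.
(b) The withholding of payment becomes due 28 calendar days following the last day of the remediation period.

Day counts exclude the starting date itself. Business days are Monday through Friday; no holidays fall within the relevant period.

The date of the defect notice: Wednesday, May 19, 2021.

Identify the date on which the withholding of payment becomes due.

From Wednesday, May 19, 2021, 15 business days (May 20, May 21, May 24, May 25, …, Jun 7, Jun 8, Jun 9, skipping weekends) brings us to Wednesday, June 9, 2021, which is the last day of the remediation period.
The date on which the withholding of payment becomes due: June 9, 2021 + 28 days = July 7, 2021.

July 7, 2021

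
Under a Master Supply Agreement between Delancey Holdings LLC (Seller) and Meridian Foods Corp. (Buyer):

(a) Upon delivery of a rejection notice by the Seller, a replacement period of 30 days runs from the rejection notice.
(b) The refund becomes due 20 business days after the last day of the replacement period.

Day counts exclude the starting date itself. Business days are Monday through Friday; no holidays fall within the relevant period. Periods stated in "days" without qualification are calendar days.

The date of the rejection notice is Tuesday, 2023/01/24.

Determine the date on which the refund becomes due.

2023/03/23

Adding 30 calendar days to 2023/01/24 gives 2023/02/23, which is the last day of the replacement period.
From Thursday, 2023/02/23, 20 business days (Feb 24, Feb 27, Feb 28, Mar 1, …, Mar 21, Mar 22, Mar 23, skipping weekends) brings us to Thursday, 2023/03/23, which is the date on which the refund becomes due.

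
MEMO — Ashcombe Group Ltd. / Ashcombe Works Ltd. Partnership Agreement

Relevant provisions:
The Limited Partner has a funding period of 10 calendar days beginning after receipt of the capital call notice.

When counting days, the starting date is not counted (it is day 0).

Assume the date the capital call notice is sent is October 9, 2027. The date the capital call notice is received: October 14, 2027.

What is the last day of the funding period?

October 24, 2027

Adding 10 calendar days to October 14, 2027 gives October 24, 2027, which is the last day of the funding period.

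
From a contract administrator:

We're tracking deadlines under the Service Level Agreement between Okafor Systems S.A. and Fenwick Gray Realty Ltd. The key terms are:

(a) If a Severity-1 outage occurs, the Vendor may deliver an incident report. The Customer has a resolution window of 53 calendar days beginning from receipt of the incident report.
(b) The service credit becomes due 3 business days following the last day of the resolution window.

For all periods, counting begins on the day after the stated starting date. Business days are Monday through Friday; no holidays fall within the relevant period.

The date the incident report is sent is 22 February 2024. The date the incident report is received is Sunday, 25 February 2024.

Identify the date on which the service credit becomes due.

23 April 2024

The last day of the resolution window: 25 February 2024 + 53 days = 18 April 2024.
The date on which the service credit becomes due: counting 3 business days from Thursday, 18 April 2024 (Apr 19, Apr 22, Apr 23, skipping weekends) reaches Tuesday, 23 April 2024.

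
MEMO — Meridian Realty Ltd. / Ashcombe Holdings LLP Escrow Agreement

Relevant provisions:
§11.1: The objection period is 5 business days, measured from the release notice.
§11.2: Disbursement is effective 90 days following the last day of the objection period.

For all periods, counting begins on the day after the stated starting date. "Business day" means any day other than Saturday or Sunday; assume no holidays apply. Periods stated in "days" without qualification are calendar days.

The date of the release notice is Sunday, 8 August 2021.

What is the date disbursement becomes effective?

The last day of the objection period: 5 business days after Sunday, 8 August 2021, skipping weekends — Aug 9, Aug 10, Aug 11, Aug 12, Aug 13 — lands on Friday, 13 August 2021.
Adding 90 calendar days to 13 August 2021 gives 11 November 2021, which is the date disbursement becomes effective.

11 November 2021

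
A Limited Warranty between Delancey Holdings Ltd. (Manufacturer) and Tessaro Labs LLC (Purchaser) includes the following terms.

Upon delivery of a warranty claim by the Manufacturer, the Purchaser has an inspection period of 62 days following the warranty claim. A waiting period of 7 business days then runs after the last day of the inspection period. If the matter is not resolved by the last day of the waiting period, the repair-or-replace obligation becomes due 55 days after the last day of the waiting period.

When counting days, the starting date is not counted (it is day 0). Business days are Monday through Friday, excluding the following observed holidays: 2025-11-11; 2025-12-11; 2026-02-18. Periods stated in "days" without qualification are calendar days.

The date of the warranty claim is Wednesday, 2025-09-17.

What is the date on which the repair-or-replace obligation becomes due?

Adding 62 calendar days to 2025-09-17 gives 2025-11-18, which is the last day of the inspection period.
From Tuesday, 2025-11-18, 7 business days (Nov 19, Nov 20, Nov 21, Nov 24, Nov 25, Nov 26, Nov 27, skipping weekends) brings us to Thursday, 2025-11-27, which is the last day of the waiting period.
The date on which the repair-or-replace obligation becomes due: 2025-11-27 + 55 days = 2026-01-21.

2026-01-21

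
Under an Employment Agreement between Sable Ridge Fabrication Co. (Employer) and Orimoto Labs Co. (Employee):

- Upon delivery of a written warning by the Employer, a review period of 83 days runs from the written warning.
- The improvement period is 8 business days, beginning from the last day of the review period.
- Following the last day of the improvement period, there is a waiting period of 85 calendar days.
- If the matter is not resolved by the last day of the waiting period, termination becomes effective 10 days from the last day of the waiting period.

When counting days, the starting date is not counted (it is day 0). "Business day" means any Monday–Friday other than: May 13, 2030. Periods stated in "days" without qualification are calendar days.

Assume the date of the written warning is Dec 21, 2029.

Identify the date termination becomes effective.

Adding 83 calendar days to Dec 21, 2029 gives Mar 14, 2030, which is the last day of the review period.
From Thursday, Mar 14, 2030, 8 business days (Mar 15, Mar 18, Mar 19, Mar 20, Mar 21, Mar 22, Mar 25, Mar 26, skipping weekends) brings us to Tuesday, Mar 26, 2030, which is the last day of the improvement period.
Adding 85 calendar days to Mar 26, 2030 gives Jun 19, 2030, which is the last day of the waiting period.
The date termination becomes effective: Jun 19, 2030 + 10 days = Jun 29, 2030.

Jun 29, 2030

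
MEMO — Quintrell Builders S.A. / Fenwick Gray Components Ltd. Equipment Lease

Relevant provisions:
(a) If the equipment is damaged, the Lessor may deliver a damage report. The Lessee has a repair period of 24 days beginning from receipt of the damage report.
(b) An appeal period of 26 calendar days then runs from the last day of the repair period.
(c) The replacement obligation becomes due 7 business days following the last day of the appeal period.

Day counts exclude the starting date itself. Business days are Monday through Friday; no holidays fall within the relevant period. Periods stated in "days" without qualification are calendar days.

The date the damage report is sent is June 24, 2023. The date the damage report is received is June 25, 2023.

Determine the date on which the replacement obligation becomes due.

August 23, 2023

The last day of the repair period: 24 calendar days after June 25, 2023 is July 19, 2023.
The last day of the appeal period: July 19, 2023 + 26 days = August 14, 2023.
The date on which the replacement obligation becomes due: 7 business days after Monday, August 14, 2023, skipping weekends — Aug 15, Aug 16, Aug 17, Aug 18, Aug 21, Aug 22, Aug 23 — lands on Wednesday, August 23, 2023.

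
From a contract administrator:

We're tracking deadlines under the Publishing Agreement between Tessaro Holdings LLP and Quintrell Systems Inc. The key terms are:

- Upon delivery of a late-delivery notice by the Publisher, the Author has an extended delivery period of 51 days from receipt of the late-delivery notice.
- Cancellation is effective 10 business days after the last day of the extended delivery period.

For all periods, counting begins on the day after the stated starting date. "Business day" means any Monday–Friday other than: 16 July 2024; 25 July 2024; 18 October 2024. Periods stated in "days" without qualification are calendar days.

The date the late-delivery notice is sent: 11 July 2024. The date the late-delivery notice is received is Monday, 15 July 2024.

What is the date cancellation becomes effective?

18 September 2024

The last day of the extended delivery period: 15 July 2024 + 51 days = 4 September 2024.
The date cancellation becomes effective: 10 business days after Wednesday, 4 September 2024, skipping weekends — Sep 5, Sep 6, Sep 9, Sep 10, Sep 11, Sep 12, Sep 13, Sep 16, Sep 17, Sep 18 — lands on Wednesday, 18 September 2024.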